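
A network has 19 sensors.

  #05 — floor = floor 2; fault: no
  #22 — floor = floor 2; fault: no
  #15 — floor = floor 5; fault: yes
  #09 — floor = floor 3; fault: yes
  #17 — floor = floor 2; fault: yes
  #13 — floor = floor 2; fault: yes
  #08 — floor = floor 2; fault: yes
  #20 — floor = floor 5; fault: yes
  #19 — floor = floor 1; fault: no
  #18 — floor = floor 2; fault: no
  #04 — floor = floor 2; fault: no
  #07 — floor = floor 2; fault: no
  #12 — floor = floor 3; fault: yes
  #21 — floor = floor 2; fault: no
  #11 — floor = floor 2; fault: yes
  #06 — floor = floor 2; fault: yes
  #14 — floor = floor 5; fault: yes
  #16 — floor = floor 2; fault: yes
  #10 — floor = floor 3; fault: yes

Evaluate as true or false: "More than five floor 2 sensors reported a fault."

True

The determiner here denotes the relation: |A ∩ B| > 5.
A (the restrictor) = {#05, #22, #17, #13, #08, #18, #04, #07, #21, #11, #06, #16}, |A| = 12.
A ∩ B = {#17, #13, #08, #11, #06, #16}, so |A ∩ B| = 6.
|A ∩ B| = 6, so the statement is true.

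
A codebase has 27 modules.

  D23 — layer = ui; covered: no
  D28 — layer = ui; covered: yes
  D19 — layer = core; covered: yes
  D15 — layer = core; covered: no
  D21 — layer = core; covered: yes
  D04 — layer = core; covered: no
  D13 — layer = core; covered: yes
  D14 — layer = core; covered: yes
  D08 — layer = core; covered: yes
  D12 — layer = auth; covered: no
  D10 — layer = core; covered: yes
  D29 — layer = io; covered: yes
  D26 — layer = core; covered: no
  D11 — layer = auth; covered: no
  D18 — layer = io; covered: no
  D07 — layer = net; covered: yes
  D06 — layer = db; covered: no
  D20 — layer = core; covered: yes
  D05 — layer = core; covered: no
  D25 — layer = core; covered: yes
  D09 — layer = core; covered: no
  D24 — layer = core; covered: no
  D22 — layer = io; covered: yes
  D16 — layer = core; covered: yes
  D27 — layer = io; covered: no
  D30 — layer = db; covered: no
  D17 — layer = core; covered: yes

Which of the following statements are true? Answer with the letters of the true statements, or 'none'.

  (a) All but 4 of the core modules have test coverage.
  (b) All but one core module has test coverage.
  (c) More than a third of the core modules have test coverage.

|A| = 16, |A ∩ B| = 10, |A ∖ B| = 6.
(a) |A ∖ B| = 4: fails.
(b) |A ∖ B| = 1: fails.
(c) |A ∩ B| / |A| > 1/3: holds.

(c)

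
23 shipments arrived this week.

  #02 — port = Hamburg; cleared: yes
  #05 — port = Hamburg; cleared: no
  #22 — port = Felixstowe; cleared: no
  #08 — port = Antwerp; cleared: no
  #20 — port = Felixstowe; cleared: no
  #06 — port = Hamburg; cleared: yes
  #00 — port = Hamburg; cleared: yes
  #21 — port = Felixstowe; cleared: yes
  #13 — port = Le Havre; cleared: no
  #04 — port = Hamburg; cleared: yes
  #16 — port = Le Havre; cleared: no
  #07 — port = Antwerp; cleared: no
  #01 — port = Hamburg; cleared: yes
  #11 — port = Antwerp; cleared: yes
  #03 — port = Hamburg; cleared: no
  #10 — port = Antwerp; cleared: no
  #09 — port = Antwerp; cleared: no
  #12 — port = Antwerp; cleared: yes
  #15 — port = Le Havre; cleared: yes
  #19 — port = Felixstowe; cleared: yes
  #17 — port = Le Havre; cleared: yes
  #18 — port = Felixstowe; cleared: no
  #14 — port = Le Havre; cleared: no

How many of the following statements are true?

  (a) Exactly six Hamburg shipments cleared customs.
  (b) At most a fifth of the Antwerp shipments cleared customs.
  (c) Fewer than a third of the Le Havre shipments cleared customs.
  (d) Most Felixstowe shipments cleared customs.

(a) Hamburg: |A| = 7, |A ∩ B| = 5; needs |A ∩ B| = 6 — false.
(b) Antwerp: |A| = 6, |A ∩ B| = 2; needs |A ∩ B| / |A| ≤ 1/5 — false.
(c) Le Havre: |A| = 5, |A ∩ B| = 2; needs |A ∩ B| / |A| < 1/3 — false.
(d) Felixstowe: |A| = 5, |A ∩ B| = 2; needs |A ∩ B| > |A ∖ B| — false.

0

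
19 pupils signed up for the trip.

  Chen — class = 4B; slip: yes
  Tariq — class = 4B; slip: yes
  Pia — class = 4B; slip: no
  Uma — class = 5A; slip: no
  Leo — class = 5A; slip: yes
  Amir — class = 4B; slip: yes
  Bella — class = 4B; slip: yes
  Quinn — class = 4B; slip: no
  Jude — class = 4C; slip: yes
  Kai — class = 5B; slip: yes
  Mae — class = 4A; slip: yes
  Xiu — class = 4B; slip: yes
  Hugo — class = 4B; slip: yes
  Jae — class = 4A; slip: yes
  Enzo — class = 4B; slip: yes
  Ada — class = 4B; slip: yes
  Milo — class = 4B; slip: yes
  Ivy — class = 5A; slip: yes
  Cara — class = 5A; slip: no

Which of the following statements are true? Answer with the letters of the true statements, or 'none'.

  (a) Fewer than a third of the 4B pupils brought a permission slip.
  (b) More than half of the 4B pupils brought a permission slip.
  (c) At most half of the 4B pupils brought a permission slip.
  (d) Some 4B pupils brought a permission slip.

(b), (d)

|A| = 11, |A ∩ B| = 9, |A ∖ B| = 2.
(a) |A ∩ B| / |A| < 1/3: fails.
(b) |A ∩ B| > |A ∖ B|: holds.
(c) |A ∩ B| ≤ |A ∖ B|: fails.
(d) A ∩ B ≠ ∅ (|A ∩ B| ≥ 1): holds.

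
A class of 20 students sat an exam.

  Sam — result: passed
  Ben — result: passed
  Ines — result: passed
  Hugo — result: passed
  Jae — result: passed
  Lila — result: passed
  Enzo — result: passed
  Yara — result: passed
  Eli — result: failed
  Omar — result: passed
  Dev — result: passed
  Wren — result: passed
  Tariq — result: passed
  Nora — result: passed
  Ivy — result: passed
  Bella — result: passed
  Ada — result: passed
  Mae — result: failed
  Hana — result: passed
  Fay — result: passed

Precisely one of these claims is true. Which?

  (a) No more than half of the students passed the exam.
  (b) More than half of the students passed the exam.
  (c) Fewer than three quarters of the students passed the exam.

(b)

|A| = 20, |A ∩ B| = 18, |A ∖ B| = 2.
(a) requires |A ∩ B| ≤ |A ∖ B|: false.
(b) requires |A ∩ B| > |A ∖ B|: true.
(c) requires |A ∩ B| / |A| < 3/4: false.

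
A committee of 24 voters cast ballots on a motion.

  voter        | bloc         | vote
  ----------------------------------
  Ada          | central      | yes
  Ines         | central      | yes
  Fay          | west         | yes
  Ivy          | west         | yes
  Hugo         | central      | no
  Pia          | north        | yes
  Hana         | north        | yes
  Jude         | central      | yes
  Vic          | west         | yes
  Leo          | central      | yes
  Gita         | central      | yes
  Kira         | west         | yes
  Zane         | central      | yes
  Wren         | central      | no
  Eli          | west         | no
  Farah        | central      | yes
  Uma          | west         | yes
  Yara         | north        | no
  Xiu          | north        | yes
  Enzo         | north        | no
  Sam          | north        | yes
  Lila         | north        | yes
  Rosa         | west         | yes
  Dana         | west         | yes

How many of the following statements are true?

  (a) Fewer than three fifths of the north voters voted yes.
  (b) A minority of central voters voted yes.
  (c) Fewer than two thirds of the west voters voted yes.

(a) north: |A| = 7, |A ∩ B| = 5; needs |A ∩ B| / |A| < 3/5 — false.
(b) central: |A| = 9, |A ∩ B| = 7; needs |A ∩ B| < |A ∖ B| — false.
(c) west: |A| = 8, |A ∩ B| = 7; needs |A ∩ B| / |A| < 2/3 — false.

0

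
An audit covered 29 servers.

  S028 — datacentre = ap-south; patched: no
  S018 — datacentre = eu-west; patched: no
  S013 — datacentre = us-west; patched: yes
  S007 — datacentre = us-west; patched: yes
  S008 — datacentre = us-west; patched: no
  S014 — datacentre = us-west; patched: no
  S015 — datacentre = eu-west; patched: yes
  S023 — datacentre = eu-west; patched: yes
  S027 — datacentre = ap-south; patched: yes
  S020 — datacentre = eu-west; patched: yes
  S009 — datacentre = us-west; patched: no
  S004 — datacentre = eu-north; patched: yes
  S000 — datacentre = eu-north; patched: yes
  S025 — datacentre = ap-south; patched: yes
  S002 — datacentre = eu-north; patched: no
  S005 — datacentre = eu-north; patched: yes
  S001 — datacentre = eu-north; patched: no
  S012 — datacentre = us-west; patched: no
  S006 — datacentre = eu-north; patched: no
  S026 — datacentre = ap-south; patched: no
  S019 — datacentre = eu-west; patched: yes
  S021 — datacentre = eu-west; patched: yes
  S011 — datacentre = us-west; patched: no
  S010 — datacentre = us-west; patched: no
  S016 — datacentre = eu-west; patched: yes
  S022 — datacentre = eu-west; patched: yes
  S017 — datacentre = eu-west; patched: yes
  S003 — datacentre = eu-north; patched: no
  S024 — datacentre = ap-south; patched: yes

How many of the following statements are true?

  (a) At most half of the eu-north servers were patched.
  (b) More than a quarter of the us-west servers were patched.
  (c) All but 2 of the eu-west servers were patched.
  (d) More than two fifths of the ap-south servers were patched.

(a) eu-north: |A| = 7, |A ∩ B| = 3; needs |A ∩ B| ≤ |A ∖ B| — true.
(b) us-west: |A| = 8, |A ∩ B| = 2; needs |A ∩ B| / |A| > 1/4 — false.
(c) eu-west: |A| = 9, |A ∩ B| = 8; needs |A ∖ B| = 2 — false.
(d) ap-south: |A| = 5, |A ∩ B| = 3; needs |A ∩ B| / |A| > 2/5 — true.

2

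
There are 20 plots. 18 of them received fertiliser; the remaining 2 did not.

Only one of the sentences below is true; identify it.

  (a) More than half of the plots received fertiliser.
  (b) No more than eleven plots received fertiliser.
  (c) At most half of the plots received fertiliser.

|A| = 20, |A ∩ B| = 18, |A ∖ B| = 2.
(a) requires |A ∩ B| > |A ∖ B|: true.
(b) requires |A ∩ B| ≤ 11: false.
(c) requires |A ∩ B| ≤ |A ∖ B|: false.

(a)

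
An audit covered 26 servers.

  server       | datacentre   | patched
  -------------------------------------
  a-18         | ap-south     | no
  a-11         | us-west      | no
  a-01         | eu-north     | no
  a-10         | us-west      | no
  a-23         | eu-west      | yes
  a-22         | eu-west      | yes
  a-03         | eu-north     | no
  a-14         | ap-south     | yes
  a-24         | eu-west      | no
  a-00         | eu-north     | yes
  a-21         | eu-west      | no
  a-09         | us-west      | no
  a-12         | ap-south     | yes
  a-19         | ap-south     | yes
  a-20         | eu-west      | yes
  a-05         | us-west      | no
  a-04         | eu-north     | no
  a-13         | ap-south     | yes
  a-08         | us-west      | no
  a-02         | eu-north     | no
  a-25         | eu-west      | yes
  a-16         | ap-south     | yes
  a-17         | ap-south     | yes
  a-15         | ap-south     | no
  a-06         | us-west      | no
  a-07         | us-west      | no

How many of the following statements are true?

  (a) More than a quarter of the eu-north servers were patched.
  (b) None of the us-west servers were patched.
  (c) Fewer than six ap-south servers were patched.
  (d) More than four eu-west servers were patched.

1

(a) eu-north: |A| = 5, |A ∩ B| = 1; needs |A ∩ B| / |A| > 1/4 — false.
(b) us-west: |A| = 7, |A ∩ B| = 0; needs A ∩ B = ∅ (|A ∩ B| = 0) — true.
(c) ap-south: |A| = 8, |A ∩ B| = 6; needs |A ∩ B| < 6 — false.
(d) eu-west: |A| = 6, |A ∩ B| = 4; needs |A ∩ B| > 4 — false.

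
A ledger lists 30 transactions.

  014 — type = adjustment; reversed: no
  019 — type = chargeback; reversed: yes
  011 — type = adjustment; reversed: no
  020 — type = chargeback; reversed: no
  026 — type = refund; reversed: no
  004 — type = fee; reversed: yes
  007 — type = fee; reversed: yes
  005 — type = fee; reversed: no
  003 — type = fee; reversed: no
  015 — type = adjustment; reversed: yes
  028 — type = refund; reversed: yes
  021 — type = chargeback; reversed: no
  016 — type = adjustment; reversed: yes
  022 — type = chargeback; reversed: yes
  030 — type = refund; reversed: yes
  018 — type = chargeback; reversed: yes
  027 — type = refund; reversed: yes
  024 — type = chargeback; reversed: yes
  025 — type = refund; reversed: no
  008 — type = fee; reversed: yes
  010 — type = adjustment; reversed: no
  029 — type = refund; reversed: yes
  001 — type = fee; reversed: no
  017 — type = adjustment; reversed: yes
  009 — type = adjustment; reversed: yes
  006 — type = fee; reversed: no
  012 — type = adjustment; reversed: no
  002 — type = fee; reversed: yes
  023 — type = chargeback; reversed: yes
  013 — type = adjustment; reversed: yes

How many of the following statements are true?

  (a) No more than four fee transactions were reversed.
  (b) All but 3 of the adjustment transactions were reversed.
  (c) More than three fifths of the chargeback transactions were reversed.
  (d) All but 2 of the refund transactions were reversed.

3

(a) fee: |A| = 8, |A ∩ B| = 4; needs |A ∩ B| ≤ 4 — true.
(b) adjustment: |A| = 9, |A ∩ B| = 5; needs |A ∖ B| = 3 — false.
(c) chargeback: |A| = 7, |A ∩ B| = 5; needs |A ∩ B| / |A| > 3/5 — true.
(d) refund: |A| = 6, |A ∩ B| = 4; needs |A ∖ B| = 2 — true.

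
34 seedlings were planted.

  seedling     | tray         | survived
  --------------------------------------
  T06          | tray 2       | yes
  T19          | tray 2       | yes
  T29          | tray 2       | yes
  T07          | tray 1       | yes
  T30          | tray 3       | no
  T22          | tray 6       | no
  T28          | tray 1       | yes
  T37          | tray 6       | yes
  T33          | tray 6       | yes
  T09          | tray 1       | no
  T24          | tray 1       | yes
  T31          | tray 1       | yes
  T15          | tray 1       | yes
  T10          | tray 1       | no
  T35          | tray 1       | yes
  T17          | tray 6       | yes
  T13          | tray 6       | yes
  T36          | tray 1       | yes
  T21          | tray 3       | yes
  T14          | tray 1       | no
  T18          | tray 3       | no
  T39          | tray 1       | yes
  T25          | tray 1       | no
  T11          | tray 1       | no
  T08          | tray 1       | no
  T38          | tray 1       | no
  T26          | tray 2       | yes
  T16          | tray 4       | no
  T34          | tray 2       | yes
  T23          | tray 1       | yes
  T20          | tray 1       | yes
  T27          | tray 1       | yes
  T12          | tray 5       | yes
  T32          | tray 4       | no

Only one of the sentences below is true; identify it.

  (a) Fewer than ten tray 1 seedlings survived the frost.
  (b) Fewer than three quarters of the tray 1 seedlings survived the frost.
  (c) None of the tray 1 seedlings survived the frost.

|A| = 18, |A ∩ B| = 11, |A ∖ B| = 7.
(a) requires |A ∩ B| < 10: false.
(b) requires |A ∩ B| / |A| < 3/4: true.
(c) requires A ∩ B = ∅ (|A ∩ B| = 0): false.

(b)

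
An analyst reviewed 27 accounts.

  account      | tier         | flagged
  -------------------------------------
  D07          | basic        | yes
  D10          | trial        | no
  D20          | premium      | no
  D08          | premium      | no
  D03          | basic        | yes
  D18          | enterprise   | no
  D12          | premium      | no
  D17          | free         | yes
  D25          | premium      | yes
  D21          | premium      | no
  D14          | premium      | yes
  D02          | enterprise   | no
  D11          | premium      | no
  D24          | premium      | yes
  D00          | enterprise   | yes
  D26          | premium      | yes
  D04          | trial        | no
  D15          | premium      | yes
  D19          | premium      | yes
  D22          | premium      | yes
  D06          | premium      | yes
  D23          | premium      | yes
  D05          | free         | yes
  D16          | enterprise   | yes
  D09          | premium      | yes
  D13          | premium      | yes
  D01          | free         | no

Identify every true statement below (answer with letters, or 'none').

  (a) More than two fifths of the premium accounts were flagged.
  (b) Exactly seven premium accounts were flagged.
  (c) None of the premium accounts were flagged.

(a)

|A| = 16, |A ∩ B| = 11, |A ∖ B| = 5.
(a) |A ∩ B| / |A| > 2/5: holds.
(b) |A ∩ B| = 7: fails.
(c) A ∩ B = ∅ (|A ∩ B| = 0): fails.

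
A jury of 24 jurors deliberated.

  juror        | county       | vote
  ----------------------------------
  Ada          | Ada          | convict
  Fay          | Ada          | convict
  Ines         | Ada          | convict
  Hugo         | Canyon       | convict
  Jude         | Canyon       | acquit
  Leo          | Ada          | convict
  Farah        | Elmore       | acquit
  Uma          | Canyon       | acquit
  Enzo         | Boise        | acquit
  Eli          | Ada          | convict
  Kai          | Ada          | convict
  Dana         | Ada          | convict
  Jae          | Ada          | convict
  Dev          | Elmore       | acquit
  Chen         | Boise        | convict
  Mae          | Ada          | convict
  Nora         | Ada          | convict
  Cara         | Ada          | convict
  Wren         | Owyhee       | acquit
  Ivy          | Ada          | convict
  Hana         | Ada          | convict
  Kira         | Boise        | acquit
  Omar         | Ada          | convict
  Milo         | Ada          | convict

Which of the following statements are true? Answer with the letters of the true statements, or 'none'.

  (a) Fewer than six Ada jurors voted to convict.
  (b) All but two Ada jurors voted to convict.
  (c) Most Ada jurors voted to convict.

(c)

|A| = 15, |A ∩ B| = 15, |A ∖ B| = 0.
(a) |A ∩ B| < 6: fails.
(b) |A ∖ B| = 2: fails.
(c) |A ∩ B| > |A ∖ B|: holds.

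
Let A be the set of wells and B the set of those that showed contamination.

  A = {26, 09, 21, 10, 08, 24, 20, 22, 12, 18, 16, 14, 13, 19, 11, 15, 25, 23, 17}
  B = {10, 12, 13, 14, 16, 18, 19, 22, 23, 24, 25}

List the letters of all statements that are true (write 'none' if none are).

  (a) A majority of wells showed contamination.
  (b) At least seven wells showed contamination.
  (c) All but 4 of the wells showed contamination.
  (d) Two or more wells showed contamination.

(a), (b), (d)

|A| = 19, |A ∩ B| = 11, |A ∖ B| = 8.
(a) |A ∩ B| > |A ∖ B|: holds.
(b) |A ∩ B| ≥ 7: holds.
(c) |A ∖ B| = 4: fails.
(d) |A ∩ B| ≥ 2: holds.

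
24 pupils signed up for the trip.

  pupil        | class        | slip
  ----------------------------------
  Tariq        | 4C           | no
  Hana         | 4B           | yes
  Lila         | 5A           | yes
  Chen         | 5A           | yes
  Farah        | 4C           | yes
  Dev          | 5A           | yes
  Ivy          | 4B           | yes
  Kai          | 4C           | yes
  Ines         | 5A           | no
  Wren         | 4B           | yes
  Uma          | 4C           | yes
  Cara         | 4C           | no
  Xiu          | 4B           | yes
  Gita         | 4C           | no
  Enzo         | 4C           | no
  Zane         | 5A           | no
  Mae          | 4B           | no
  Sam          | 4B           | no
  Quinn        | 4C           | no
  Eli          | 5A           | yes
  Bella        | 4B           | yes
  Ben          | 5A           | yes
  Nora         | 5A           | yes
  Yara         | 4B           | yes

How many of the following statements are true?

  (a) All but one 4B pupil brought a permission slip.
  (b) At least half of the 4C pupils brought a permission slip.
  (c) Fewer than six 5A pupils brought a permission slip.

(a) 4B: |A| = 8, |A ∩ B| = 6; needs |A ∖ B| = 1 — false.
(b) 4C: |A| = 8, |A ∩ B| = 3; needs |A ∩ B| ≥ |A ∖ B| — false.
(c) 5A: |A| = 8, |A ∩ B| = 6; needs |A ∩ B| < 6 — false.

0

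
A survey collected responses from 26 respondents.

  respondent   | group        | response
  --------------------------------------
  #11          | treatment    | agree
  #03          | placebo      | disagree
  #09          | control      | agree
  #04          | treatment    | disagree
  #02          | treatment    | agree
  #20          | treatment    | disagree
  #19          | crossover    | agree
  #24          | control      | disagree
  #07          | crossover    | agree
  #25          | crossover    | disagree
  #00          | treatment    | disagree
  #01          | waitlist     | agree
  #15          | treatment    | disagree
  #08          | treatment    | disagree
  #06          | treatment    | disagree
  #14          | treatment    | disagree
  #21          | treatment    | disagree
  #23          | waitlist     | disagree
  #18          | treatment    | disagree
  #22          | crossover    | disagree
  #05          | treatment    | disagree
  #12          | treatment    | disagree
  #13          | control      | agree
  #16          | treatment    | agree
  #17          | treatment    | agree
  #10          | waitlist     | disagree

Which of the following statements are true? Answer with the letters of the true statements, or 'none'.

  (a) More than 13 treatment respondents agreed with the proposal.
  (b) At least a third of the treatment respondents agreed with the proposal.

none

|A| = 15, |A ∩ B| = 4, |A ∖ B| = 11.
(a) |A ∩ B| > 13: fails.
(b) |A ∩ B| / |A| ≥ 1/3: fails.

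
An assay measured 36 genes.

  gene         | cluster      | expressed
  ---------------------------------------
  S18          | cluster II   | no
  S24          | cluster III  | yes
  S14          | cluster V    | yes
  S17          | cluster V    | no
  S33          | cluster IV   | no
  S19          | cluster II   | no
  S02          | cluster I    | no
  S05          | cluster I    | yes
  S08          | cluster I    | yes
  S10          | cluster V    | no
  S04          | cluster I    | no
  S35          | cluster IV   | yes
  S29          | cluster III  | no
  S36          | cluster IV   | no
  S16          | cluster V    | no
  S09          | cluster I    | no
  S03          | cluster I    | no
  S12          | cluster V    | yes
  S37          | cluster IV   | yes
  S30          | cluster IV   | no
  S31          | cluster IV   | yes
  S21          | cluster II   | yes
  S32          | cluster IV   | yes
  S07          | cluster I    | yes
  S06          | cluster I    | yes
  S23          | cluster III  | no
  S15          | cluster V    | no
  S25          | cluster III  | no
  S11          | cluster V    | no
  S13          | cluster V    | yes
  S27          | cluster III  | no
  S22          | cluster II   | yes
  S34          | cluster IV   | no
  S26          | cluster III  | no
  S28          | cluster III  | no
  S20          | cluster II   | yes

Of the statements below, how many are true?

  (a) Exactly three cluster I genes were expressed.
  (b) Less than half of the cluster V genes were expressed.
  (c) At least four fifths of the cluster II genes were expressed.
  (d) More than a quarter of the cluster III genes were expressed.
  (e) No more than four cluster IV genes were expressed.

2

(a) cluster I: |A| = 8, |A ∩ B| = 4; needs |A ∩ B| = 3 — false.
(b) cluster V: |A| = 8, |A ∩ B| = 3; needs |A ∩ B| < |A ∖ B| — true.
(c) cluster II: |A| = 5, |A ∩ B| = 3; needs |A ∩ B| / |A| ≥ 4/5 — false.
(d) cluster III: |A| = 7, |A ∩ B| = 1; needs |A ∩ B| / |A| > 1/4 — false.
(e) cluster IV: |A| = 8, |A ∩ B| = 4; needs |A ∩ B| ≤ 4 — true.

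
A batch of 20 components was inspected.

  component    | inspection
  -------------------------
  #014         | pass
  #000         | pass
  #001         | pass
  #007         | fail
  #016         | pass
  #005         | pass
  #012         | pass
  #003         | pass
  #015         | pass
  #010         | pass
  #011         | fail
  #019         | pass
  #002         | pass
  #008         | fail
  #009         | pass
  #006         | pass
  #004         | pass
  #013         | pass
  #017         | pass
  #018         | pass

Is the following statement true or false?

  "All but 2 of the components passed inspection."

False

Truth condition: |A ∖ B| = 2.
|A| = 20, |A ∩ B| = 17, |A ∖ B| = 3.
|A ∖ B| = 3, so the statement is false.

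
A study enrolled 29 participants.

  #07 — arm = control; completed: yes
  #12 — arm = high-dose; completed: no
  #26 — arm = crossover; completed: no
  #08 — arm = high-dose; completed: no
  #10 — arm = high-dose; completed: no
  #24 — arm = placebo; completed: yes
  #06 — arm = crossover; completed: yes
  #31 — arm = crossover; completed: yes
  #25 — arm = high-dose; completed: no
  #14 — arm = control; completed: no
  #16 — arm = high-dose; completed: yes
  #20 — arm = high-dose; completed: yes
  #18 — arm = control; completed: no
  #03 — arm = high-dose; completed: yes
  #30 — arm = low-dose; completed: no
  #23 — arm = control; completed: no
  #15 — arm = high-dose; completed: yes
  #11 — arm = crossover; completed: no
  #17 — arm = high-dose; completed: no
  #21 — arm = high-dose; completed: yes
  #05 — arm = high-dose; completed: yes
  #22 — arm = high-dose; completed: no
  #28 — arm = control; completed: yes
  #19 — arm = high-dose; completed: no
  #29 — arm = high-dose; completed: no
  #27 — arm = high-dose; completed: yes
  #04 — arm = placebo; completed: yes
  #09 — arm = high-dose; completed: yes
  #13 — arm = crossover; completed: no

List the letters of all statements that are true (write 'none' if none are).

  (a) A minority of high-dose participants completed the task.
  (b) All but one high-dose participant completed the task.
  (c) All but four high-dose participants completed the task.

|A| = 16, |A ∩ B| = 8, |A ∖ B| = 8.
(a) |A ∩ B| < |A ∖ B|: fails.
(b) |A ∖ B| = 1: fails.
(c) |A ∖ B| = 4: fails.

none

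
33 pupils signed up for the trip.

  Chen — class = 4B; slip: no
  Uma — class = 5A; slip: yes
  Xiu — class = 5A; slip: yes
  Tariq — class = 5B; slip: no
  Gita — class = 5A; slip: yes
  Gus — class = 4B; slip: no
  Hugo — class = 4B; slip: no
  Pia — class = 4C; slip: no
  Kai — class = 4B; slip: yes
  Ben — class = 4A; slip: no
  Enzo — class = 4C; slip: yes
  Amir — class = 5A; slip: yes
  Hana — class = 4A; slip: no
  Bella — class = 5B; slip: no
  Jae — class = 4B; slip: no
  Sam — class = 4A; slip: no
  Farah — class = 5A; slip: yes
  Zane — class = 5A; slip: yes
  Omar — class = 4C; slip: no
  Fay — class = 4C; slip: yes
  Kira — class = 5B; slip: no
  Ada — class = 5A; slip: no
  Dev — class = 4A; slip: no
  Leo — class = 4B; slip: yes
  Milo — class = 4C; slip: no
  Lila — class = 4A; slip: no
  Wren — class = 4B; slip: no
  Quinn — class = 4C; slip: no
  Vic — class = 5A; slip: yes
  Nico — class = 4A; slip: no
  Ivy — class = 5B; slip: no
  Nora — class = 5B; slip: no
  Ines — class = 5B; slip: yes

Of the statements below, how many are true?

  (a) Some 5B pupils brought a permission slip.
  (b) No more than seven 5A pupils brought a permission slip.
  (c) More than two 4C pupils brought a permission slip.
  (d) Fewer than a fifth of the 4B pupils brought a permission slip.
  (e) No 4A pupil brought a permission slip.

3

(a) 5B: |A| = 6, |A ∩ B| = 1; needs A ∩ B ≠ ∅ (|A ∩ B| ≥ 1) — true.
(b) 5A: |A| = 8, |A ∩ B| = 7; needs |A ∩ B| ≤ 7 — true.
(c) 4C: |A| = 6, |A ∩ B| = 2; needs |A ∩ B| > 2 — false.
(d) 4B: |A| = 7, |A ∩ B| = 2; needs |A ∩ B| / |A| < 1/5 — false.
(e) 4A: |A| = 6, |A ∩ B| = 0; needs A ∩ B = ∅ (|A ∩ B| = 0) — true.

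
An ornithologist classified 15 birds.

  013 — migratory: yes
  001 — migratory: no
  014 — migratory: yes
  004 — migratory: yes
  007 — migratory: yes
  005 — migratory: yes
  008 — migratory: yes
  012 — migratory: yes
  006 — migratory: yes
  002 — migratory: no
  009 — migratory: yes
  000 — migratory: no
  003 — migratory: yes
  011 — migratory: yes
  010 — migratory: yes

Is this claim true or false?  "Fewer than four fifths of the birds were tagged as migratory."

Truth condition: |A ∩ B| / |A| < 4/5.
|A| = 15, |A ∩ B| = 12, |A ∖ B| = 3.
|A ∩ B|/|A| = 12/15, so the statement is false.

False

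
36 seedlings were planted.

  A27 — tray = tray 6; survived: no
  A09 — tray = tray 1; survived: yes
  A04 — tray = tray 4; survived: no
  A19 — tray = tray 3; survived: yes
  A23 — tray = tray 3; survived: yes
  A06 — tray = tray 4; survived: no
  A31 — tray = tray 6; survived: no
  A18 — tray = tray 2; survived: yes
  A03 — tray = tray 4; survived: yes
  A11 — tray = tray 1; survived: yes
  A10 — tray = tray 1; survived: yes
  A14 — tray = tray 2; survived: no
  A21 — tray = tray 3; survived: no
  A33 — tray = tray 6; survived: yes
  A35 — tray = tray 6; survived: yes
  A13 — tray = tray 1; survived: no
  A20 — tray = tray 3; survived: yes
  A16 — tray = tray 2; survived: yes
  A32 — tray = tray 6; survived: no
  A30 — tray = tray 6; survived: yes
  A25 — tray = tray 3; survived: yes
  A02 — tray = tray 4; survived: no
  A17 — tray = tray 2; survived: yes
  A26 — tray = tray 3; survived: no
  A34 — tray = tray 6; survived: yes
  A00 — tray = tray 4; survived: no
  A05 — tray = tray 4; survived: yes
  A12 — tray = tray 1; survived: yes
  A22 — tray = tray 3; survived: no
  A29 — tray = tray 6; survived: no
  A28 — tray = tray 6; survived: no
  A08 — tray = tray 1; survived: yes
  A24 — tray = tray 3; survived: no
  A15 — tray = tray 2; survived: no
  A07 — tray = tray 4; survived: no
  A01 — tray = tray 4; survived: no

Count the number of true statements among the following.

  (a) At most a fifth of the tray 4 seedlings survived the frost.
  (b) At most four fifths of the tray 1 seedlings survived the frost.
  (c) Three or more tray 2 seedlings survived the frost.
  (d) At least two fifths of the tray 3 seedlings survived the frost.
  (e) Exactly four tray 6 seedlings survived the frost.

(a) tray 4: |A| = 8, |A ∩ B| = 2; needs |A ∩ B| / |A| ≤ 1/5 — false.
(b) tray 1: |A| = 6, |A ∩ B| = 5; needs |A ∩ B| / |A| ≤ 4/5 — false.
(c) tray 2: |A| = 5, |A ∩ B| = 3; needs |A ∩ B| ≥ 3 — true.
(d) tray 3: |A| = 8, |A ∩ B| = 4; needs |A ∩ B| / |A| ≥ 2/5 — true.
(e) tray 6: |A| = 9, |A ∩ B| = 4; needs |A ∩ B| = 4 — true.

3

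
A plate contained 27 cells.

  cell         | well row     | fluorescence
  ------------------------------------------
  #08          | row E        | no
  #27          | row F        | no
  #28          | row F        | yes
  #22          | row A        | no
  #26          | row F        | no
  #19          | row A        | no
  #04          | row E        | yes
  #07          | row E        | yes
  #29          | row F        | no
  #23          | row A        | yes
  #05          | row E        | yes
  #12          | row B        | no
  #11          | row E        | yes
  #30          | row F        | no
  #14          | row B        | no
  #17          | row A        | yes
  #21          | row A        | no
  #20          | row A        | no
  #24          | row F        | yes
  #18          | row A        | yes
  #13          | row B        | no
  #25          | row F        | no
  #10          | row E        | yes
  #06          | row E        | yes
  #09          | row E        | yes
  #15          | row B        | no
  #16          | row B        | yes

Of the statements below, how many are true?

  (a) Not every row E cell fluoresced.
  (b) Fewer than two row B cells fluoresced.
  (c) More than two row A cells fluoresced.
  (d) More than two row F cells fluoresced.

(a) row E: |A| = 8, |A ∩ B| = 7; needs A ⊄ B (|A ∖ B| ≥ 1) — true.
(b) row B: |A| = 5, |A ∩ B| = 1; needs |A ∩ B| < 2 — true.
(c) row A: |A| = 7, |A ∩ B| = 3; needs |A ∩ B| > 2 — true.
(d) row F: |A| = 7, |A ∩ B| = 2; needs |A ∩ B| > 2 — false.

3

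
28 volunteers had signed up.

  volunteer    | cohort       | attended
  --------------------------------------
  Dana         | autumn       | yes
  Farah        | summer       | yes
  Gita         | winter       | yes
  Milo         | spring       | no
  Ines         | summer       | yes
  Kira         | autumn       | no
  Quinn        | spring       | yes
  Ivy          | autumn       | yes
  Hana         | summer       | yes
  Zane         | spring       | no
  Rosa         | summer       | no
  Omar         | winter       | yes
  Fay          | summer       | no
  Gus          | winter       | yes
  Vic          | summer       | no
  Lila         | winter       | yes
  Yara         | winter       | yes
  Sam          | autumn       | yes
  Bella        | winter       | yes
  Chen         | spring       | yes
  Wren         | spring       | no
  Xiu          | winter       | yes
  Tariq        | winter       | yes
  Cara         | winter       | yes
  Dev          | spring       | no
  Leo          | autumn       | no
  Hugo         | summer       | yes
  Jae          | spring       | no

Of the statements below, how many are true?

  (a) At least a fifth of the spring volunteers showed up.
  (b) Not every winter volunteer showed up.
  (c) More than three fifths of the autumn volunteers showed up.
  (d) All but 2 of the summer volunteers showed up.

1

(a) spring: |A| = 7, |A ∩ B| = 2; needs |A ∩ B| / |A| ≥ 1/5 — true.
(b) winter: |A| = 9, |A ∩ B| = 9; needs A ⊄ B (|A ∖ B| ≥ 1) — false.
(c) autumn: |A| = 5, |A ∩ B| = 3; needs |A ∩ B| / |A| > 3/5 — false.
(d) summer: |A| = 7, |A ∩ B| = 4; needs |A ∖ B| = 2 — false.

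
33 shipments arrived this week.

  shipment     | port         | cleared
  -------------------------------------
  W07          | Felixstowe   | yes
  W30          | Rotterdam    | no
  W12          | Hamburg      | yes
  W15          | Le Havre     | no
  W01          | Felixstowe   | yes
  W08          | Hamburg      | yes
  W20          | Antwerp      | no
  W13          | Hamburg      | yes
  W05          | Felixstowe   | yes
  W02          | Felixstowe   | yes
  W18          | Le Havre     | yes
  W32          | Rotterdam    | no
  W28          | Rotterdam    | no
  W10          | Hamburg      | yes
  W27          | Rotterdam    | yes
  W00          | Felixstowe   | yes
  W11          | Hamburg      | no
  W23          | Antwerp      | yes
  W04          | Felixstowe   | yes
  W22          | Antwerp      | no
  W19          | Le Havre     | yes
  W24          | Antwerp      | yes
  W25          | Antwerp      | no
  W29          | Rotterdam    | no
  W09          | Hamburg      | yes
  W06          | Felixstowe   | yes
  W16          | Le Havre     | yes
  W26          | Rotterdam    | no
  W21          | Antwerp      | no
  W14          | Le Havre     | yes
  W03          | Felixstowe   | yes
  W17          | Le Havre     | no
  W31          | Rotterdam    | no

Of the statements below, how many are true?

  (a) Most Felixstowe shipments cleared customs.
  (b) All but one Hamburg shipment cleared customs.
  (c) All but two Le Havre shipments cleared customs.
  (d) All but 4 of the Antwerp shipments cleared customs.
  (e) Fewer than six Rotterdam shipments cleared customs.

(a) Felixstowe: |A| = 8, |A ∩ B| = 8; needs |A ∩ B| > |A ∖ B| — true.
(b) Hamburg: |A| = 6, |A ∩ B| = 5; needs |A ∖ B| = 1 — true.
(c) Le Havre: |A| = 6, |A ∩ B| = 4; needs |A ∖ B| = 2 — true.
(d) Antwerp: |A| = 6, |A ∩ B| = 2; needs |A ∖ B| = 4 — true.
(e) Rotterdam: |A| = 7, |A ∩ B| = 1; needs |A ∩ B| < 6 — true.

5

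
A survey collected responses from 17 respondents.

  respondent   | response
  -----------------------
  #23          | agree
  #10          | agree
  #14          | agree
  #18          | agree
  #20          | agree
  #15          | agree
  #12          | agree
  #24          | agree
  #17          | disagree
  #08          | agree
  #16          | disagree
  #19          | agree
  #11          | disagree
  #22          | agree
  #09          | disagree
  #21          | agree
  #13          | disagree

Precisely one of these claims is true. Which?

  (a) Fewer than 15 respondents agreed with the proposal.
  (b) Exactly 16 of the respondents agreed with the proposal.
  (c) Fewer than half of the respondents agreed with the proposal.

(a)

|A| = 17, |A ∩ B| = 12, |A ∖ B| = 5.
(a) requires |A ∩ B| < 15: true.
(b) requires |A ∩ B| = 16: false.
(c) requires |A ∩ B| < |A ∖ B|: false.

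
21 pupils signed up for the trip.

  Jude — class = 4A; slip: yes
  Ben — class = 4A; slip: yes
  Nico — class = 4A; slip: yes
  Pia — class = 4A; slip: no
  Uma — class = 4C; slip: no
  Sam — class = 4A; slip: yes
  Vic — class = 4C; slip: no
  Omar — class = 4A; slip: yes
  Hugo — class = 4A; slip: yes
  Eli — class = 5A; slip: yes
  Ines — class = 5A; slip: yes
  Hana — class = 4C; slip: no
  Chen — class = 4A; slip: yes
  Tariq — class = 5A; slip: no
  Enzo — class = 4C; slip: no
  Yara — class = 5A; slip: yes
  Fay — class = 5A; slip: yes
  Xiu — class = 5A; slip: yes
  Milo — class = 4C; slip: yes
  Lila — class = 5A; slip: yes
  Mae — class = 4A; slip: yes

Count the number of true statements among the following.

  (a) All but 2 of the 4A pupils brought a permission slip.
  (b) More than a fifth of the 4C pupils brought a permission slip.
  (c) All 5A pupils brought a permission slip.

(a) 4A: |A| = 9, |A ∩ B| = 8; needs |A ∖ B| = 2 — false.
(b) 4C: |A| = 5, |A ∩ B| = 1; needs |A ∩ B| / |A| > 1/5 — false.
(c) 5A: |A| = 7, |A ∩ B| = 6; needs A ⊆ B, i.e. every element of A is in B (|A ∖ B| = 0) — false.

0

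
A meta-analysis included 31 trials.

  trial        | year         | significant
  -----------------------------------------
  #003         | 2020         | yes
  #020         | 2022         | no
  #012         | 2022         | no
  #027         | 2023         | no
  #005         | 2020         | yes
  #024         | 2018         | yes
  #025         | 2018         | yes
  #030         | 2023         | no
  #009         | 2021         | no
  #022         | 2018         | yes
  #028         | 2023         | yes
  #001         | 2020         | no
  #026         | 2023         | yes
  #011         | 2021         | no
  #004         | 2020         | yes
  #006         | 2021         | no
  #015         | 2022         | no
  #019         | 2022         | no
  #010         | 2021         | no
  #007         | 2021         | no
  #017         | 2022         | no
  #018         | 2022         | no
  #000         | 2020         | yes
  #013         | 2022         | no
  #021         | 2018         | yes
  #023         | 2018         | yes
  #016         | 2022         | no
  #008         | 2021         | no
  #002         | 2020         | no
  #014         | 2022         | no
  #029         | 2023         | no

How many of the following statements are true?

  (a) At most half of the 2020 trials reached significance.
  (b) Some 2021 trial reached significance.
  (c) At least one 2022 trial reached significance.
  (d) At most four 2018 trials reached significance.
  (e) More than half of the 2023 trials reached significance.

0

(a) 2020: |A| = 6, |A ∩ B| = 4; needs |A ∩ B| ≤ |A ∖ B| — false.
(b) 2021: |A| = 6, |A ∩ B| = 0; needs A ∩ B ≠ ∅ (|A ∩ B| ≥ 1) — false.
(c) 2022: |A| = 9, |A ∩ B| = 0; needs A ∩ B ≠ ∅ (|A ∩ B| ≥ 1) — false.
(d) 2018: |A| = 5, |A ∩ B| = 5; needs |A ∩ B| ≤ 4 — false.
(e) 2023: |A| = 5, |A ∩ B| = 2; needs |A ∩ B| > |A ∖ B| — false.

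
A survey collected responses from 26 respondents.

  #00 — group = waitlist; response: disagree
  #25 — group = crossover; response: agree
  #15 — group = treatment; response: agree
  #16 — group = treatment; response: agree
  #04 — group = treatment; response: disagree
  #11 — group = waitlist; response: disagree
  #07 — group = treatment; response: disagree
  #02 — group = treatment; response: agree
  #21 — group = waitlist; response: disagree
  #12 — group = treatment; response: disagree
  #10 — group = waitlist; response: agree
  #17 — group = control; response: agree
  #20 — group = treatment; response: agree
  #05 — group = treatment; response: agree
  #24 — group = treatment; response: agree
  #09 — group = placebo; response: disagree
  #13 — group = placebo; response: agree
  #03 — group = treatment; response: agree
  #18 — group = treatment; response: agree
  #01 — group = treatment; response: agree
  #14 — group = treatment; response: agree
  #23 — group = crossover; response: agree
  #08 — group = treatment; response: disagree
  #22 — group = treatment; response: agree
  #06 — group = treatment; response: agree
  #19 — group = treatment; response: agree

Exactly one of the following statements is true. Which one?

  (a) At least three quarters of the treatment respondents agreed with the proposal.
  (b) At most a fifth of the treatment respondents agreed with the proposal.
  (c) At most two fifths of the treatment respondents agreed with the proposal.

|A| = 17, |A ∩ B| = 13, |A ∖ B| = 4.
(a) requires |A ∩ B| / |A| ≥ 3/4: true.
(b) requires |A ∩ B| / |A| ≤ 1/5: false.
(c) requires |A ∩ B| / |A| ≤ 2/5: false.

(a)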